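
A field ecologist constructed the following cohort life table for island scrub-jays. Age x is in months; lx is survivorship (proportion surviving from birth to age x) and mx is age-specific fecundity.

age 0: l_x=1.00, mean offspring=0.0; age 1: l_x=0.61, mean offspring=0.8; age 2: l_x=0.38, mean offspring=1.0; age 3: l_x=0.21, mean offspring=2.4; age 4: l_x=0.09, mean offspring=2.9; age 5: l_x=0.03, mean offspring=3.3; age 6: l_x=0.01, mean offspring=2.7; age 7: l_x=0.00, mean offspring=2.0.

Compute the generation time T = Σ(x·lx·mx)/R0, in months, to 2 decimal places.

2.54

lx·mx: 0, 0.488, 0.38, 0.504, 0.261, 0.099, 0.027, 0 → R0 = 1.759
x·lx·mx: 0, 0.488, 0.76, 1.512, 1.044, 0.495, 0.162, 0 → Σ = 4.461
T = 4.461 / 1.759 = 2.5361… → 2.54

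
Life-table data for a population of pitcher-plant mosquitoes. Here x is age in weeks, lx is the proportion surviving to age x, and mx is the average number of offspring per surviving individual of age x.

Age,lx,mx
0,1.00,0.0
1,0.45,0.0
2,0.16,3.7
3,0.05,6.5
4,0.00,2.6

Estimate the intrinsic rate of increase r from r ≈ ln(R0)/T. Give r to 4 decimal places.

-0.0368

R0 = Σ lx·mx = 0 + 0 + 0.592 + 0.325 + 0 = 0.917
Σ x·lx·mx = 2.159; T = 2.159/0.917 = 2.35442…
r ≈ ln(R0)/T = ln(0.917)/2.35442… = -0.036802… → -0.0368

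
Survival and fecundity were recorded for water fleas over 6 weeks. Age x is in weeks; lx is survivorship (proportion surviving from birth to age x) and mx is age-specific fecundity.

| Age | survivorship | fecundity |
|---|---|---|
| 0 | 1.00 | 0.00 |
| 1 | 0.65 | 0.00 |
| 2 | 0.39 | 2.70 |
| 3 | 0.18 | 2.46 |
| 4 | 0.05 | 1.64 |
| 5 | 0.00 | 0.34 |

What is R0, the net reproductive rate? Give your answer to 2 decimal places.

1.58

lx·mx by age: 0, 0, 1.053, 0.4428, 0.082, 0
R0 = Σ lx·mx = 1.5778 → 1.58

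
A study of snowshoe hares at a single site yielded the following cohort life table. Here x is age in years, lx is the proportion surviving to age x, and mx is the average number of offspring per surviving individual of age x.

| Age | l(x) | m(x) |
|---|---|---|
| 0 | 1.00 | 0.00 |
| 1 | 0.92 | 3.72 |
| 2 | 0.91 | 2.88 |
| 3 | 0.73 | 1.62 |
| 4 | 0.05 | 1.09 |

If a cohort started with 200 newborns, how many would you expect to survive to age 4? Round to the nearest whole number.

10

Expected survivors = N0 · l_4 = 200 × 0.05 = 10 → 10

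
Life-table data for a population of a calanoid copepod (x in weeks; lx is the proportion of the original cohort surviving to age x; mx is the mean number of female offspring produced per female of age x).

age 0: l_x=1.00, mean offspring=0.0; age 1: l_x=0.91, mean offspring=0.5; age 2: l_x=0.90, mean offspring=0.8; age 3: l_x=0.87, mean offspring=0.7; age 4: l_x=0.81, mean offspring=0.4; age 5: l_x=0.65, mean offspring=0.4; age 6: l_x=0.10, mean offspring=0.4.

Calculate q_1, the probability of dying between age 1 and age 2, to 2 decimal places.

q_1 = (l_1 − l_2) / l_1 = (0.91 − 0.9) / 0.91
     = 0.01 / 0.91 = 0.010989… → 0.01

0.01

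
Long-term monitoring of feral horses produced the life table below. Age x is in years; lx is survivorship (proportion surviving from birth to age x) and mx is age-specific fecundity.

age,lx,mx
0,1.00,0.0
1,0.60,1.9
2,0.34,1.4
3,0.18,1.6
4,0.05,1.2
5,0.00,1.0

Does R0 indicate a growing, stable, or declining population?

growing

R0 = Σ lx·mx = 0 + 1.14 + 0.476 + 0.288 + 0.06 + 0 = 1.964
R0 > 1, so the population is growing.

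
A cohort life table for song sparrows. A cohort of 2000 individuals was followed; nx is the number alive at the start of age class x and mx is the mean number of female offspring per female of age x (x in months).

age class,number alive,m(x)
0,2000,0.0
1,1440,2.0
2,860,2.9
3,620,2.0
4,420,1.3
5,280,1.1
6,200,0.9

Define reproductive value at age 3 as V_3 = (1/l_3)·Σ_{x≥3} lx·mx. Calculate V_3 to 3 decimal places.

3.668

lx = nx/n0 = nx/2000: 1, 0.72, 0.43, 0.31, 0.21, 0.14, 0.1
lx·mx for x ≥ 3: 0.62, 0.273, 0.154, 0.09 → sum = 1.137
V_3 = 1.137 / l_3 = 1.137 / 0.31 = 3.667742… → 3.668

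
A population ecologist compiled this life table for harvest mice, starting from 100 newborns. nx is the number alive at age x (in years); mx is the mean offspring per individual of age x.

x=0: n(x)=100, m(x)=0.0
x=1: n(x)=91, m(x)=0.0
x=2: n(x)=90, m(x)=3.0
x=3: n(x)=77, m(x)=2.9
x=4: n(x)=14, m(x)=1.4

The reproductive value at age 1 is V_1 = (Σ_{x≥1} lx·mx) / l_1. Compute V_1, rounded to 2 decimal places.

lx = nx/n0 = nx/100: 1, 0.91, 0.9, 0.77, 0.14
lx·mx for x ≥ 1: 0, 2.7, 2.233, 0.196 → sum = 5.129
V_1 = 5.129 / l_1 = 5.129 / 0.91 = 5.636264… → 5.64

5.64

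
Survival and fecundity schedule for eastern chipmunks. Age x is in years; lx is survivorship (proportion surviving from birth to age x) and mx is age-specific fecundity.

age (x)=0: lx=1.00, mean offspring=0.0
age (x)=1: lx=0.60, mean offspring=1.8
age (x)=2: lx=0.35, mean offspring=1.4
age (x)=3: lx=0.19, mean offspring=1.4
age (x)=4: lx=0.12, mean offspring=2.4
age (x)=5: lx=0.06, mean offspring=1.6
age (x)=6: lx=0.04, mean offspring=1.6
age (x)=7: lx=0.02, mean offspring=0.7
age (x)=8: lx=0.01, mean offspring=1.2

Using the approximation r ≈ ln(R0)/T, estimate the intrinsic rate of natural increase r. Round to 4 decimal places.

R0 = Σ lx·mx = 0 + 1.08 + 0.49 + 0.266 + 0.288 + 0.096 + 0.064 + 0.014 + 0.012 = 2.31
Σ x·lx·mx = 5.068; T = 5.068/2.31 = 2.19394…
r ≈ ln(R0)/T = ln(2.31)/2.19394… = 0.381618… → 0.3816

0.3816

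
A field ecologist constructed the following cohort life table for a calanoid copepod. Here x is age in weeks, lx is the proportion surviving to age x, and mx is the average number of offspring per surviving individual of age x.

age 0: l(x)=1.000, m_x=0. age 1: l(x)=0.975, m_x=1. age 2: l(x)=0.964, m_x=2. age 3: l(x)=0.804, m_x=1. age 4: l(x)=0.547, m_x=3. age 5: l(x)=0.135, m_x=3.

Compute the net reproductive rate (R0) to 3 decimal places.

5.753

lx·mx by age: 0, 0.975, 1.928, 0.804, 1.641, 0.405
R0 = Σ lx·mx = 5.753 → 5.753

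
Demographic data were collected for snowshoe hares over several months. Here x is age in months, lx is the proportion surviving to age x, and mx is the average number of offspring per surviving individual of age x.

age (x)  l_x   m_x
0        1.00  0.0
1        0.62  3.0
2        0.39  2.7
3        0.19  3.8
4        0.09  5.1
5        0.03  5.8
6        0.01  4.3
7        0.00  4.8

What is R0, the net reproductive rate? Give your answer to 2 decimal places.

4.31

lx·mx by age: 0, 1.86, 1.053, 0.722, 0.459, 0.174, 0.043, 0
R0 = Σ lx·mx = 4.311 → 4.31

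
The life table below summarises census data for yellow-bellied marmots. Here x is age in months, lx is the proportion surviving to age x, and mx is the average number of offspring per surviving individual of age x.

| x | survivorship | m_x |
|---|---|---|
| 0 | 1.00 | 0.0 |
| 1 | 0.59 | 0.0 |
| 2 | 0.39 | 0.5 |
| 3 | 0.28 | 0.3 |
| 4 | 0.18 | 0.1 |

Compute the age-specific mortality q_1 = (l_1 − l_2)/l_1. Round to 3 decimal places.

0.339

q_1 = (l_1 − l_2) / l_1 = (0.59 − 0.39) / 0.59
     = 0.2 / 0.59 = 0.338983… → 0.339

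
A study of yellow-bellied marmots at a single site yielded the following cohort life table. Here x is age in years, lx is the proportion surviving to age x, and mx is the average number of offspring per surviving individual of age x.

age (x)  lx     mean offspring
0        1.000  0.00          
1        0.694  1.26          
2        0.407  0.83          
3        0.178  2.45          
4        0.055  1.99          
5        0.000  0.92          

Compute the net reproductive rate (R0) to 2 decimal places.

lx·mx by age: 0, 0.87444, 0.33781, 0.4361, 0.10945, 0
R0 = Σ lx·mx = 1.7578 → 1.76

1.76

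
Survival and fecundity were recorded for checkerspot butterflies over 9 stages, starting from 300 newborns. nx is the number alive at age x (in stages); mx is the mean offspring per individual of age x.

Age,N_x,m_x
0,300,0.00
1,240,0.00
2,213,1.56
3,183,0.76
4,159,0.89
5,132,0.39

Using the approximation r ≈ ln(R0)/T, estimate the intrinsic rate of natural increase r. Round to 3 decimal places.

lx = nx/n0 = nx/300: 1, 0.8, 0.71, 0.61, 0.53, 0.44
R0 = Σ lx·mx = 0 + 0 + 1.1076 + 0.4636 + 0.4717 + 0.1716 = 2.2145
Σ x·lx·mx = 6.3508; T = 6.3508/2.2145 = 2.86783…
r ≈ ln(R0)/T = ln(2.2145)/2.86783… = 0.27722… → 0.277

0.277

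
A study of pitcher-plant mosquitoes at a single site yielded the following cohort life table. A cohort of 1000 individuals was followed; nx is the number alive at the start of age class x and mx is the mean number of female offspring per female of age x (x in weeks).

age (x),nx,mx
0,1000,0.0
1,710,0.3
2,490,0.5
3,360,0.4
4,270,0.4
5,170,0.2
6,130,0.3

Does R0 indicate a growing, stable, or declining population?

declining

lx = nx/n0 = nx/1000: 1, 0.71, 0.49, 0.36, 0.27, 0.17, 0.13
R0 = Σ lx·mx = 0 + 0.213 + 0.245 + 0.144 + 0.108 + 0.034 + 0.039 = 0.783
R0 < 1, so the population is declining.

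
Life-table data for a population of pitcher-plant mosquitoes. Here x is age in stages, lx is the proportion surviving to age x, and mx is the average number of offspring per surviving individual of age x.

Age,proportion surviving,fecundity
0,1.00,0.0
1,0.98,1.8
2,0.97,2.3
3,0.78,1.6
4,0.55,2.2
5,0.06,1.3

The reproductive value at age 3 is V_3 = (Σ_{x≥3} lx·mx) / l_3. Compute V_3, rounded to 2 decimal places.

3.25

lx·mx for x ≥ 3: 1.248, 1.21, 0.078 → sum = 2.536
V_3 = 2.536 / l_3 = 2.536 / 0.78 = 3.251282… → 3.25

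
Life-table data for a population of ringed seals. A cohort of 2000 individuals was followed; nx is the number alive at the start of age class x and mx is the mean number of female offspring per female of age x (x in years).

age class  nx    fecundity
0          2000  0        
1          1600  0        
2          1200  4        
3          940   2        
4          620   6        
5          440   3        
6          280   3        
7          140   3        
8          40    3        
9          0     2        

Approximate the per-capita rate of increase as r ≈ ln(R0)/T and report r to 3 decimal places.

lx = nx/n0 = nx/2000: 1, 0.8, 0.6, 0.47, 0.31, 0.22, 0.14, 0.07, 0.02, 0
R0 = Σ lx·mx = 0 + 0 + 2.4 + 0.94 + 1.86 + 0.66 + 0.42 + 0.21 + 0.06 + 0 = 6.55
Σ x·lx·mx = 22.83; T = 22.83/6.55 = 3.4855…
r ≈ ln(R0)/T = ln(6.55)/3.4855… = 0.53922… → 0.539

0.539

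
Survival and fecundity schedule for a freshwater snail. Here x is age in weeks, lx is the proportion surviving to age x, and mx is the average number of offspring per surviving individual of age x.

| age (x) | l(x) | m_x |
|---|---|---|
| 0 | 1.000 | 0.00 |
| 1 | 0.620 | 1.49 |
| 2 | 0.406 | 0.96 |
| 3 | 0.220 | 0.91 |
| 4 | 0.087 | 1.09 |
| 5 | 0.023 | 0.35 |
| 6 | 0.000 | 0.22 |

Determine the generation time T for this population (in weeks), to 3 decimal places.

1.685

lx·mx: 0, 0.9238, 0.38976, 0.2002, 0.09483, 0.00805, 0 → R0 = 1.61664
x·lx·mx: 0, 0.9238, 0.77952, 0.6006, 0.37932, 0.04025, 0 → Σ = 2.72349
T = 2.72349 / 1.61664 = 1.684661… → 1.685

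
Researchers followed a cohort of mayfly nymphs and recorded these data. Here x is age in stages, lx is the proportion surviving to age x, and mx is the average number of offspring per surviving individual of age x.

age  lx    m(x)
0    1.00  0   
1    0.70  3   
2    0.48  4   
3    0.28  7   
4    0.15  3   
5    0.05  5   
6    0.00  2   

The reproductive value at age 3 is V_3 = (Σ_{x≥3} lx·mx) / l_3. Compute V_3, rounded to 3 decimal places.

lx·mx for x ≥ 3: 1.96, 0.45, 0.25, 0 → sum = 2.66
V_3 = 2.66 / l_3 = 2.66 / 0.28 = 9.5 → 9.500

9.500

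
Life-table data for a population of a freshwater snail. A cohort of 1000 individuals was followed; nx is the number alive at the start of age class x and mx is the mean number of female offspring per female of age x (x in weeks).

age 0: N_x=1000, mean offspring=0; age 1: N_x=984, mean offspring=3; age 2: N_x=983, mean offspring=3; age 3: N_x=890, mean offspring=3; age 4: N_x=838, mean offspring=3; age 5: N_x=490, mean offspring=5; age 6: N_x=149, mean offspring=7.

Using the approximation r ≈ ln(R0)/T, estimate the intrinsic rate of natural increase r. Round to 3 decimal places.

0.860

lx = nx/n0 = nx/1000: 1, 0.984, 0.983, 0.89, 0.838, 0.49, 0.149
R0 = Σ lx·mx = 0 + 2.952 + 2.949 + 2.67 + 2.514 + 2.45 + 1.043 = 14.578
Σ x·lx·mx = 45.424; T = 45.424/14.578 = 3.11593…
r ≈ ln(R0)/T = ln(14.578)/3.11593… = 0.85994… → 0.860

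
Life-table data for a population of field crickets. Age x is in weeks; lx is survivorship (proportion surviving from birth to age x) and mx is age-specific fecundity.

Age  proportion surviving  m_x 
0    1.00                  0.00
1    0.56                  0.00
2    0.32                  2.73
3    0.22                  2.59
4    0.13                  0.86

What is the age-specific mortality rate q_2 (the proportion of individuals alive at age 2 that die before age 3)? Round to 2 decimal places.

q_2 = (l_2 − l_3) / l_2 = (0.32 − 0.22) / 0.32
     = 0.1 / 0.32 = 0.3125 → 0.31

0.31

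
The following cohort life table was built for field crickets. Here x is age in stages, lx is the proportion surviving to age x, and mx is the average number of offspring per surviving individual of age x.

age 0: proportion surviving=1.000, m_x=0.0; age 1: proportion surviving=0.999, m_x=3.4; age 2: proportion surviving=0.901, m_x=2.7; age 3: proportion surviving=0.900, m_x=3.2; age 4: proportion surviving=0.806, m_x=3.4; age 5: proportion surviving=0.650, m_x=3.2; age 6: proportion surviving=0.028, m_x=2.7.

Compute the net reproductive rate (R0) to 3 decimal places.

13.605

lx·mx by age: 0, 3.3966, 2.4327, 2.88, 2.7404, 2.08, 0.0756
R0 = Σ lx·mx = 13.6053 → 13.605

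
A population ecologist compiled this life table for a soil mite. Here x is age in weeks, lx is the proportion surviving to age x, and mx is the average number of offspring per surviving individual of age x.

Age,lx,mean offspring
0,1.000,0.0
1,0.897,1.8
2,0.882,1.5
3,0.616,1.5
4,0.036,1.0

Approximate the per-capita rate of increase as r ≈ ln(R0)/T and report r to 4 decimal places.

R0 = Σ lx·mx = 0 + 1.6146 + 1.323 + 0.924 + 0.036 = 3.8976
Σ x·lx·mx = 7.1766; T = 7.1766/3.8976 = 1.84129…
r ≈ ln(R0)/T = ln(3.8976)/1.84129… = 0.73881… → 0.7388

0.7388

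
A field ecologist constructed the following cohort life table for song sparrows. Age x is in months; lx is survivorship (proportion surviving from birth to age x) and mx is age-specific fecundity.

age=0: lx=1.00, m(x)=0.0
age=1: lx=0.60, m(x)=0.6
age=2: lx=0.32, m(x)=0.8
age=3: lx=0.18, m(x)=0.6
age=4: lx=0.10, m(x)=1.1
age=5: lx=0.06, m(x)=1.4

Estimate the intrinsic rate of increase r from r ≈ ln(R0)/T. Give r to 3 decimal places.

R0 = Σ lx·mx = 0 + 0.36 + 0.256 + 0.108 + 0.11 + 0.084 = 0.918
Σ x·lx·mx = 2.056; T = 2.056/0.918 = 2.23965…
r ≈ ln(R0)/T = ln(0.918)/2.23965… = -0.0382… → -0.038

-0.038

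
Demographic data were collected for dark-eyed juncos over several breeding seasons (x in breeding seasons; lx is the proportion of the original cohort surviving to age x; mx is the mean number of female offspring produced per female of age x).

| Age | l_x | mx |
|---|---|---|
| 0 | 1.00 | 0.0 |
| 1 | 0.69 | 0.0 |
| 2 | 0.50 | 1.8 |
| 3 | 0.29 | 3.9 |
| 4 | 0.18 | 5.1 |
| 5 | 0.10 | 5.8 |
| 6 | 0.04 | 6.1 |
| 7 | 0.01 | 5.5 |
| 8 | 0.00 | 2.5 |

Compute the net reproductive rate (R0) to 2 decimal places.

3.83

lx·mx by age: 0, 0, 0.9, 1.131, 0.918, 0.58, 0.244, 0.055, 0
R0 = Σ lx·mx = 3.828 → 3.83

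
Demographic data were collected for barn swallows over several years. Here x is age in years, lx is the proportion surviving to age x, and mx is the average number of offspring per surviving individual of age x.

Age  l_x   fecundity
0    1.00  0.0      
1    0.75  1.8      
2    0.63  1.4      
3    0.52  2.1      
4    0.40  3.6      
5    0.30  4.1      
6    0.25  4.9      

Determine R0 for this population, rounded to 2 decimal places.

lx·mx by age: 0, 1.35, 0.882, 1.092, 1.44, 1.23, 1.225
R0 = Σ lx·mx = 7.219 → 7.22

7.22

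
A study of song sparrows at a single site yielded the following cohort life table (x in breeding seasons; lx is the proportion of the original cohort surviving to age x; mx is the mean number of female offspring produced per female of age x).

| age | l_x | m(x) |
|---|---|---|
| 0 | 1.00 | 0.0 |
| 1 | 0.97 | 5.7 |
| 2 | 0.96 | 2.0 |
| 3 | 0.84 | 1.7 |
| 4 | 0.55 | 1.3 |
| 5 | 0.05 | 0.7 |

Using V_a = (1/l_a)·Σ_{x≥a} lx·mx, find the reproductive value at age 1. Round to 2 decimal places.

lx·mx for x ≥ 1: 5.529, 1.92, 1.428, 0.715, 0.035 → sum = 9.627
V_1 = 9.627 / l_1 = 9.627 / 0.97 = 9.924742… → 9.92

9.92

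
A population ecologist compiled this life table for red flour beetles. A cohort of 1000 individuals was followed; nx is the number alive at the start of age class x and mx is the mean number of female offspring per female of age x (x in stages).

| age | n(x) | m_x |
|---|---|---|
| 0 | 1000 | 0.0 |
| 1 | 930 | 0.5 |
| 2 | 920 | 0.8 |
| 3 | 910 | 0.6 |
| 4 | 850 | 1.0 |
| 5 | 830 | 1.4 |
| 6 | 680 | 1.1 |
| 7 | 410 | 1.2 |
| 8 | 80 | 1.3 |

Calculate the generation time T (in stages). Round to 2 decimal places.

4.22

lx = nx/n0 = nx/1000: 1, 0.93, 0.92, 0.91, 0.85, 0.83, 0.68, 0.41, 0.08
lx·mx: 0, 0.465, 0.736, 0.546, 0.85, 1.162, 0.748, 0.492, 0.104 → R0 = 5.103
x·lx·mx: 0, 0.465, 1.472, 1.638, 3.4, 5.81, 4.488, 3.444, 0.832 → Σ = 21.549
T = 21.549 / 5.103 = 4.22281… → 4.22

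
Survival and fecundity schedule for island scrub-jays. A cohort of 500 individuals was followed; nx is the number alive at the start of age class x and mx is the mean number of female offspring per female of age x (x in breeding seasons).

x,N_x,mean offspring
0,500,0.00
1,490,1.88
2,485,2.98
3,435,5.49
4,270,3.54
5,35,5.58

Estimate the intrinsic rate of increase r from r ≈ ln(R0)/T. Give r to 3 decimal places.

lx = nx/n0 = nx/500: 1, 0.98, 0.97, 0.87, 0.54, 0.07
R0 = Σ lx·mx = 0 + 1.8424 + 2.8906 + 4.7763 + 1.9116 + 0.3906 = 11.8115
Σ x·lx·mx = 31.5519; T = 31.5519/11.8115 = 2.67129…
r ≈ ln(R0)/T = ln(11.8115)/2.67129… = 0.9243… → 0.924

0.924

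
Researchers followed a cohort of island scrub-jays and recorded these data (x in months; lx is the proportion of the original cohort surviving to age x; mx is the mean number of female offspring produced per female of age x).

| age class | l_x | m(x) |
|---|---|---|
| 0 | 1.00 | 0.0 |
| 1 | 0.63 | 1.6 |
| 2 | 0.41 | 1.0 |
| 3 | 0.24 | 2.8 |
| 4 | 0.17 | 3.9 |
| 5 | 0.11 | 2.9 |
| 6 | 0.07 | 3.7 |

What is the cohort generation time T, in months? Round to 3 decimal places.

2.896

lx·mx: 0, 1.008, 0.41, 0.672, 0.663, 0.319, 0.259 → R0 = 3.331
x·lx·mx: 0, 1.008, 0.82, 2.016, 2.652, 1.595, 1.554 → Σ = 9.645
T = 9.645 / 3.331 = 2.895527… → 2.896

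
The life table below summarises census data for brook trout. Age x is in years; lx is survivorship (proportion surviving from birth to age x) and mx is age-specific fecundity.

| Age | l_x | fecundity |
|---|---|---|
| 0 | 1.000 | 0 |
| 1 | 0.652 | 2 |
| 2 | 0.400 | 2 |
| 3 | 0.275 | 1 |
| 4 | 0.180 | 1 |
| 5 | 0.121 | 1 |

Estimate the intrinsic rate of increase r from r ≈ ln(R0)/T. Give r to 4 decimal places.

R0 = Σ lx·mx = 0 + 1.304 + 0.8 + 0.275 + 0.18 + 0.121 = 2.68
Σ x·lx·mx = 5.054; T = 5.054/2.68 = 1.88582…
r ≈ ln(R0)/T = ln(2.68)/1.88582… = 0.522752… → 0.5228

0.5228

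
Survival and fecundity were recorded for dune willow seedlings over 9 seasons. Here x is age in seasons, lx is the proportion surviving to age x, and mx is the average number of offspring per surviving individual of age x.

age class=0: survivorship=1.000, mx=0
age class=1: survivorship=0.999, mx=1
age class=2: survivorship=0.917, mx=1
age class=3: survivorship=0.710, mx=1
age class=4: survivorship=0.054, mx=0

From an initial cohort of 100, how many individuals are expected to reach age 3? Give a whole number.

Expected survivors = N0 · l_3 = 100 × 0.710 = 71 → 71

71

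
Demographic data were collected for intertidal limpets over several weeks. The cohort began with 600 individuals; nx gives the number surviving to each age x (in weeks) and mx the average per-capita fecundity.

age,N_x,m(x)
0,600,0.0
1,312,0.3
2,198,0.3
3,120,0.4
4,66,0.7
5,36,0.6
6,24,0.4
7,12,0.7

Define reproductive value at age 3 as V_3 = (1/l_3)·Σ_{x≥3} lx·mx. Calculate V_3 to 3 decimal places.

1.115

lx = nx/n0 = nx/600: 1, 0.52, 0.33, 0.2, 0.11, 0.06, 0.04, 0.02
lx·mx for x ≥ 3: 0.08, 0.077, 0.036, 0.016, 0.014 → sum = 0.223
V_3 = 0.223 / l_3 = 0.223 / 0.2 = 1.115 → 1.115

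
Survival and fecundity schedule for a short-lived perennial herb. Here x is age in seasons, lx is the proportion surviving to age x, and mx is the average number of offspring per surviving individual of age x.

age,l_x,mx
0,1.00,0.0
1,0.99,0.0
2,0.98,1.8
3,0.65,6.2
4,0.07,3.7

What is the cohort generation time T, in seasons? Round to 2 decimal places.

2.75

lx·mx: 0, 0, 1.764, 4.03, 0.259 → R0 = 6.053
x·lx·mx: 0, 0, 3.528, 12.09, 1.036 → Σ = 16.654
T = 16.654 / 6.053 = 2.751363… → 2.75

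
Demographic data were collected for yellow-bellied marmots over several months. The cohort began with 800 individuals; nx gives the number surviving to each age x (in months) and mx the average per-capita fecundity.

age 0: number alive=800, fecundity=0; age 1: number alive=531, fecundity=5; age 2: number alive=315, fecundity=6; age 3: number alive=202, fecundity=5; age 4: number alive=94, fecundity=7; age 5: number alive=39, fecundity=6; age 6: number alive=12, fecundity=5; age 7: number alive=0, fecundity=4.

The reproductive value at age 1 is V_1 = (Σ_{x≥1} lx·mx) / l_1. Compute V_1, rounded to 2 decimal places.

12.25

lx = nx/n0 = nx/800: 1, 0.66375, 0.39375, 0.2525, 0.1175, 0.04875, 0.015, 0
lx·mx for x ≥ 1: 3.31875, 2.3625, 1.2625, 0.8225, 0.2925, 0.075, 0 → sum = 8.13375
V_1 = 8.13375 / l_1 = 8.13375 / 0.66375 = 12.254237… → 12.25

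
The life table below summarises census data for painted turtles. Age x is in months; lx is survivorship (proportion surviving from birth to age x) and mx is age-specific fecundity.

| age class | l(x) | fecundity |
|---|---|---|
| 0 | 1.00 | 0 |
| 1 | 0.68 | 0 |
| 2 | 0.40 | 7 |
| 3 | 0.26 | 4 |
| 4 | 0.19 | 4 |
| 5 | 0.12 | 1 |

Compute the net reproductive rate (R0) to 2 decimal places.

lx·mx by age: 0, 0, 2.8, 1.04, 0.76, 0.12
R0 = Σ lx·mx = 4.72 → 4.72

4.72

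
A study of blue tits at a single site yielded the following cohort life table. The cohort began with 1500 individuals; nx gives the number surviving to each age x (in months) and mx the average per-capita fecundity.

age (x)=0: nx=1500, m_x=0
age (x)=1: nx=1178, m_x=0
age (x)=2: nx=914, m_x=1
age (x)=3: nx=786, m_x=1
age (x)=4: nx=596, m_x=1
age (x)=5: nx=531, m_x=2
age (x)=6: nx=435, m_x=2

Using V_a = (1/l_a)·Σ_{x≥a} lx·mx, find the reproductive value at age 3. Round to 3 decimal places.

4.216

lx = nx/n0 = nx/1500: 1, 0.78533…, 0.60933…, 0.524, 0.39733…, 0.354, 0.29
lx·mx for x ≥ 3: 0.524, 0.397333…, 0.708, 0.58 → sum = 2.209333…
V_3 = 2.209333… / l_3 = 2.209333… / 0.524 = 4.216285… → 4.216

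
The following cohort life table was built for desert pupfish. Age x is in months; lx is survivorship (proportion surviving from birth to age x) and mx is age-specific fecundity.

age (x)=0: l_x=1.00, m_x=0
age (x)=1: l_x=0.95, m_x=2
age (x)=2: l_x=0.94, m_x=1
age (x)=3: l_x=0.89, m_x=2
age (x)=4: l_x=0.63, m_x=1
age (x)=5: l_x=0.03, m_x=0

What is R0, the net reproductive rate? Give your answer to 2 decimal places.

lx·mx by age: 0, 1.9, 0.94, 1.78, 0.63, 0
R0 = Σ lx·mx = 5.25 → 5.25

5.25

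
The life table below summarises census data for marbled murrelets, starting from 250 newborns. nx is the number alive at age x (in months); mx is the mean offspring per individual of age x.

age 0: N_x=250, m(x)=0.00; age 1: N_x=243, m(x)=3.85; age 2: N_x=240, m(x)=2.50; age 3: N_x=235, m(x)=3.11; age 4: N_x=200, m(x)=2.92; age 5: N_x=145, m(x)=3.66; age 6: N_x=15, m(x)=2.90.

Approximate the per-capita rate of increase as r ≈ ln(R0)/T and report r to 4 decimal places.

0.9357

lx = nx/n0 = nx/250: 1, 0.972, 0.96, 0.94, 0.8, 0.58, 0.06
R0 = Σ lx·mx = 0 + 3.7422 + 2.4 + 2.9234 + 2.336 + 2.1228 + 0.174 = 13.6984
Σ x·lx·mx = 38.3144; T = 38.3144/13.6984 = 2.797…
r ≈ ln(R0)/T = ln(13.6984)/2.797… = 0.935746… → 0.9357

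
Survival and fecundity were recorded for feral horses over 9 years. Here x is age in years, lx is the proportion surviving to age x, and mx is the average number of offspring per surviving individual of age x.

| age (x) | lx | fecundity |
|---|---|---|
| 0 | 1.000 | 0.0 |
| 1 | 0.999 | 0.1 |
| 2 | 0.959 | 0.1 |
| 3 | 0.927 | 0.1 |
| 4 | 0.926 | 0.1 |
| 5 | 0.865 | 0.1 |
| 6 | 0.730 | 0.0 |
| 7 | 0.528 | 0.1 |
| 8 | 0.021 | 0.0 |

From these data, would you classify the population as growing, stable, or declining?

declining

R0 = Σ lx·mx = 0 + 0.0999 + 0.0959 + 0.0927 + 0.0926 + 0.0865 + 0 + 0.0528 + 0 = 0.5204
R0 < 1, so the population is declining.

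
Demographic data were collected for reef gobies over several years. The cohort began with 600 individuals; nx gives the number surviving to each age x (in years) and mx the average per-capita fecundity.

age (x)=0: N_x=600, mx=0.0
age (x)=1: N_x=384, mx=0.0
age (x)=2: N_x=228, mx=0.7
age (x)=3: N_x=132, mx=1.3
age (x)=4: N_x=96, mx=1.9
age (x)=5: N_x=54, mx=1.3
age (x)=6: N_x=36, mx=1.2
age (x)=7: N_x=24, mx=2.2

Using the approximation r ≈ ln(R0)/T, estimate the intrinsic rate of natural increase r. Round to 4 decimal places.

0.0334

lx = nx/n0 = nx/600: 1, 0.64, 0.38, 0.22, 0.16, 0.09, 0.06, 0.04
R0 = Σ lx·mx = 0 + 0 + 0.266 + 0.286 + 0.304 + 0.117 + 0.072 + 0.088 = 1.133
Σ x·lx·mx = 4.239; T = 4.239/1.133 = 3.74139…
r ≈ ln(R0)/T = ln(1.133)/3.74139… = 0.033375… → 0.0334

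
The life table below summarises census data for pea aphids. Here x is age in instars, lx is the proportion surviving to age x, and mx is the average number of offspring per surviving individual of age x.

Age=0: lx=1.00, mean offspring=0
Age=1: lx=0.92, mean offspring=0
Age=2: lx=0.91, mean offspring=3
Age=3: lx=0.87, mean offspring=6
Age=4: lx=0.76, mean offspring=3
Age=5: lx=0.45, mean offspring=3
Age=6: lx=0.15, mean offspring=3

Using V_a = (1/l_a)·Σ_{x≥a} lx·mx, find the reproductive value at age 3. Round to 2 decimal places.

lx·mx for x ≥ 3: 5.22, 2.28, 1.35, 0.45 → sum = 9.3
V_3 = 9.3 / l_3 = 9.3 / 0.87 = 10.689655… → 10.69

10.69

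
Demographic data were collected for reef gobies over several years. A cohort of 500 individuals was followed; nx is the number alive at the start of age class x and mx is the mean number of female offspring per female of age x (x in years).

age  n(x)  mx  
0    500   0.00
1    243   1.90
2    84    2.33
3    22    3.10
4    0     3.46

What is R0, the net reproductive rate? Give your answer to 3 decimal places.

lx = nx/n0 = nx/500: 1, 0.486, 0.168, 0.044, 0
lx·mx by age: 0, 0.9234, 0.39144, 0.1364, 0
R0 = Σ lx·mx = 1.45124 → 1.451

1.451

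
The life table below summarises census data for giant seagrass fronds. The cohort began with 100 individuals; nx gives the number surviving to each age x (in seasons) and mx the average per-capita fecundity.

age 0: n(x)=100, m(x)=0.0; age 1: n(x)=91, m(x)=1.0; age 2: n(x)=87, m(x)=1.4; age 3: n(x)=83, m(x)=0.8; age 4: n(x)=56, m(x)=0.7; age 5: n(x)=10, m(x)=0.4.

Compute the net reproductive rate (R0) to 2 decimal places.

3.22

lx = nx/n0 = nx/100: 1, 0.91, 0.87, 0.83, 0.56, 0.1
lx·mx by age: 0, 0.91, 1.218, 0.664, 0.392, 0.04
R0 = Σ lx·mx = 3.224 → 3.22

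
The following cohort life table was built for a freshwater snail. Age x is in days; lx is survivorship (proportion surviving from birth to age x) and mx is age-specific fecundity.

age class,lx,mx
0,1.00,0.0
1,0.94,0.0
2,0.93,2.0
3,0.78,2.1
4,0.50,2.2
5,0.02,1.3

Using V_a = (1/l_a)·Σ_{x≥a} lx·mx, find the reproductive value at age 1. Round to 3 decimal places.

lx·mx for x ≥ 1: 0, 1.86, 1.638, 1.1, 0.026 → sum = 4.624
V_1 = 4.624 / l_1 = 4.624 / 0.94 = 4.919149… → 4.919

4.919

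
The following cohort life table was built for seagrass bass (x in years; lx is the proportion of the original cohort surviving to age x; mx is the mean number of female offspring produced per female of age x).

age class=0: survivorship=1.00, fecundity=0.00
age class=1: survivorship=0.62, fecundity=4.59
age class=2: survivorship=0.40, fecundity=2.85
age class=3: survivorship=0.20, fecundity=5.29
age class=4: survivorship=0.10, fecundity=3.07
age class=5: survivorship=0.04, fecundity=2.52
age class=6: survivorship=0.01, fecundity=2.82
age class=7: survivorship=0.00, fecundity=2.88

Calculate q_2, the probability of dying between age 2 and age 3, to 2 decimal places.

0.50

q_2 = (l_2 − l_3) / l_2 = (0.4 − 0.2) / 0.4
     = 0.2 / 0.4 = 0.5 → 0.50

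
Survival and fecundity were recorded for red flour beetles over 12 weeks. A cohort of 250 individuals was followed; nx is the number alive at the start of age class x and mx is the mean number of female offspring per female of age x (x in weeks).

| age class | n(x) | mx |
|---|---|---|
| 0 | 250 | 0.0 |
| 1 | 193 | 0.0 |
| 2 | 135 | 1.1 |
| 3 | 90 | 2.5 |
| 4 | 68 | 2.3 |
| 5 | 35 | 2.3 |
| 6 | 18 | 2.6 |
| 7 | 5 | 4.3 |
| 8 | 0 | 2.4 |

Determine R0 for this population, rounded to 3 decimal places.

lx = nx/n0 = nx/250: 1, 0.772, 0.54, 0.36, 0.272, 0.14, 0.072, 0.02, 0
lx·mx by age: 0, 0, 0.594, 0.9, 0.6256, 0.322, 0.1872, 0.086, 0
R0 = Σ lx·mx = 2.7148 → 2.715

2.715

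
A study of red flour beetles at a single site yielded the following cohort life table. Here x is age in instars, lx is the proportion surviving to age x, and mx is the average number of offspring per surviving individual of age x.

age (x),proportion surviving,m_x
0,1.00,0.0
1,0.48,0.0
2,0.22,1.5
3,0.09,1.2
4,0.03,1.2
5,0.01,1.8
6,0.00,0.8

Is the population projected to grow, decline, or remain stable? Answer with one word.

declining

R0 = Σ lx·mx = 0 + 0 + 0.33 + 0.108 + 0.036 + 0.018 + 0 = 0.492
R0 < 1, so the population is declining.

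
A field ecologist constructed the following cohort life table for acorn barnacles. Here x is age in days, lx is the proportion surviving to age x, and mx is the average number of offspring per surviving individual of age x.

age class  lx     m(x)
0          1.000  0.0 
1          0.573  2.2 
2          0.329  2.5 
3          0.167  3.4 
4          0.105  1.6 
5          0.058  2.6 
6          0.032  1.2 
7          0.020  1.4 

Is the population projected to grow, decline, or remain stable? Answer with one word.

R0 = Σ lx·mx = 0 + 1.2606 + 0.8225 + 0.5678 + 0.168 + 0.1508 + 0.0384 + 0.028 = 3.0361
R0 > 1, so the population is growing.

growing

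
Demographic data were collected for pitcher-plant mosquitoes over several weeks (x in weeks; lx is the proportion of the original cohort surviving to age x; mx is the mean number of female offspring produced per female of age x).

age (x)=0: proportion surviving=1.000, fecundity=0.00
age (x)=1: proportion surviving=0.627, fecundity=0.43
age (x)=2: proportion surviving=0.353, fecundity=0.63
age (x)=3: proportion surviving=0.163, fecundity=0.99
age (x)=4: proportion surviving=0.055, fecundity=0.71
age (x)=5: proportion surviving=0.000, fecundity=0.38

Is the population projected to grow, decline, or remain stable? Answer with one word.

declining

R0 = Σ lx·mx = 0 + 0.26961 + 0.22239 + 0.16137 + 0.03905 + 0 = 0.69242
R0 < 1, so the population is declining.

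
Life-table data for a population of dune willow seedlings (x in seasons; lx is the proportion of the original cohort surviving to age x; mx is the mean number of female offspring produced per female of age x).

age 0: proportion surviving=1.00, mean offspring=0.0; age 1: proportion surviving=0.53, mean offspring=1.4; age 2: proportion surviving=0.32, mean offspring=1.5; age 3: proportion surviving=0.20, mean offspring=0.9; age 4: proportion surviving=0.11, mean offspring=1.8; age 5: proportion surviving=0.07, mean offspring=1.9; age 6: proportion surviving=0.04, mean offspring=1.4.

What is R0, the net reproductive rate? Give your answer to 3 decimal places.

lx·mx by age: 0, 0.742, 0.48, 0.18, 0.198, 0.133, 0.056
R0 = Σ lx·mx = 1.789 → 1.789

1.789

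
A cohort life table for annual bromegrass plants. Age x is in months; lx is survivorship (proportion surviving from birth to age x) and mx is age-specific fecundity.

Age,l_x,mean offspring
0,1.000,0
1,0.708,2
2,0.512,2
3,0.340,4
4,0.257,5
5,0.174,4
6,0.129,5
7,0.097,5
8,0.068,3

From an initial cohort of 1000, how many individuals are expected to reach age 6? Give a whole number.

129

Expected survivors = N0 · l_6 = 1000 × 0.129 = 129 → 129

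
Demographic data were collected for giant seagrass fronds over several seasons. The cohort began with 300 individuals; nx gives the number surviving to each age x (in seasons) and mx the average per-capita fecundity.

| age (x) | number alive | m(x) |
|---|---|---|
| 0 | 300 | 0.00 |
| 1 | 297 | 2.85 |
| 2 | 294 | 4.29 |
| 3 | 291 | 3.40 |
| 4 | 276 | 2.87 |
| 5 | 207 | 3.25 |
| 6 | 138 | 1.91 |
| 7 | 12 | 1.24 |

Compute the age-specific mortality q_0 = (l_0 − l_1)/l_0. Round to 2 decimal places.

0.01

lx = nx/n0 = nx/300: 1, 0.99, 0.98, 0.97, 0.92, 0.69, 0.46, 0.04
q_0 = (l_0 − l_1) / l_0 = (1 − 0.99) / 1
     = 0.01 / 1 = 0.01 → 0.01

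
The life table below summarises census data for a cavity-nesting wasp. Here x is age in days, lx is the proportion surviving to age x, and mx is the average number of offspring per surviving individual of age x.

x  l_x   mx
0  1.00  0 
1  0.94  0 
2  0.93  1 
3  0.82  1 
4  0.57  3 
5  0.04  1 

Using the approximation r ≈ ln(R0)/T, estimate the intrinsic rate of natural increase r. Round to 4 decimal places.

0.3860

R0 = Σ lx·mx = 0 + 0 + 0.93 + 0.82 + 1.71 + 0.04 = 3.5
Σ x·lx·mx = 11.36; T = 11.36/3.5 = 3.24571…
r ≈ ln(R0)/T = ln(3.5)/3.24571… = 0.385975… → 0.3860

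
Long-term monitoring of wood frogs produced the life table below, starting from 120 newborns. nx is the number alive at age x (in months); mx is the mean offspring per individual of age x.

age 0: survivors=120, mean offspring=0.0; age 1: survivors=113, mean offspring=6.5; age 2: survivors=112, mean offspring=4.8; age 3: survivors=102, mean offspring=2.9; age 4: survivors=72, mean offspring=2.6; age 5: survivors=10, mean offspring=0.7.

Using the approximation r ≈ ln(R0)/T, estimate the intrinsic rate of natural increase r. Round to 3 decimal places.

lx = nx/n0 = nx/120: 1, 0.94167…, 0.93333…, 0.85, 0.6, 0.08333…
R0 = Σ lx·mx = 0 + 6.12083… + 4.48… + 2.465 + 1.56 + 0.05833… = 14.684167…
Σ x·lx·mx = 29.0075…; T = 29.0075…/14.684167… = 1.97543…
r ≈ ln(R0)/T = ln(14.684167…)/1.97543… = 1.3601… → 1.360

1.360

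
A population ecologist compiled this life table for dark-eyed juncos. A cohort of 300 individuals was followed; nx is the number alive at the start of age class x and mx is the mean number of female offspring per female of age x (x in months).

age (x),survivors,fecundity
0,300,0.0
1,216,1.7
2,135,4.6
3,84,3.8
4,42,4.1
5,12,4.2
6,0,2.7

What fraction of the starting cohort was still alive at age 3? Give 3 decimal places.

0.280

l_3 = n_3/n_0 = 84/300 = 0.28 → 0.280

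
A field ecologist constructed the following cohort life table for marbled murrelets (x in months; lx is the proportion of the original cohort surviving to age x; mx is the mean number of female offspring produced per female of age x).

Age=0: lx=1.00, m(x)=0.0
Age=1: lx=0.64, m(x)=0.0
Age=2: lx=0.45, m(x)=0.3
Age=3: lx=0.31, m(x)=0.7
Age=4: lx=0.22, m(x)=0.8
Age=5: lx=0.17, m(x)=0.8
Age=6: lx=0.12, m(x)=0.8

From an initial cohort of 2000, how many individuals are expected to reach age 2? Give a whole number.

900

Expected survivors = N0 · l_2 = 2000 × 0.45 = 900 → 900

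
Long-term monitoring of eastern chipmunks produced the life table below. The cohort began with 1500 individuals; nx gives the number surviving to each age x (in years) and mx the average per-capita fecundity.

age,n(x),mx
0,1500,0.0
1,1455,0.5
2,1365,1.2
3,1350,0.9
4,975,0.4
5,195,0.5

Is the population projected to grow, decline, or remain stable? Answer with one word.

lx = nx/n0 = nx/1500: 1, 0.97, 0.91, 0.9, 0.65, 0.13
R0 = Σ lx·mx = 0 + 0.485 + 1.092 + 0.81 + 0.26 + 0.065 = 2.712
R0 > 1, so the population is growing.

growing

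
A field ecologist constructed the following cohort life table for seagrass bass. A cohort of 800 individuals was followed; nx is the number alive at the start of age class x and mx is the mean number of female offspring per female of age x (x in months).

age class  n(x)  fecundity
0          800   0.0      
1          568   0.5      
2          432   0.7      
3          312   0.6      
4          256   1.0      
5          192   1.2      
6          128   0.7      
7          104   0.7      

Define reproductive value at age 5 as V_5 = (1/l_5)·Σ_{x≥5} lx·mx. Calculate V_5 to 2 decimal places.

lx = nx/n0 = nx/800: 1, 0.71, 0.54, 0.39, 0.32, 0.24, 0.16, 0.13
lx·mx for x ≥ 5: 0.288, 0.112, 0.091 → sum = 0.491
V_5 = 0.491 / l_5 = 0.491 / 0.24 = 2.045833… → 2.05

2.05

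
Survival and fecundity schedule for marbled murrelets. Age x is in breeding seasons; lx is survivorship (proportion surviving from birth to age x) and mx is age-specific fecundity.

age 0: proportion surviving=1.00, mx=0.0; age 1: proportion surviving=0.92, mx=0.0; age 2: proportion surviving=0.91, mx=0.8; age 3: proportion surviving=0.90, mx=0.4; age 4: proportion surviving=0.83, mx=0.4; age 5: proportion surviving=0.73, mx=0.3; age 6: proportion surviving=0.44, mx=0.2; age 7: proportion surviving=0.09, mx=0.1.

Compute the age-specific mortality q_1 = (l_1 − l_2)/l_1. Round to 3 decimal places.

0.011

q_1 = (l_1 − l_2) / l_1 = (0.92 − 0.91) / 0.92
     = 0.01 / 0.92 = 0.01087… → 0.011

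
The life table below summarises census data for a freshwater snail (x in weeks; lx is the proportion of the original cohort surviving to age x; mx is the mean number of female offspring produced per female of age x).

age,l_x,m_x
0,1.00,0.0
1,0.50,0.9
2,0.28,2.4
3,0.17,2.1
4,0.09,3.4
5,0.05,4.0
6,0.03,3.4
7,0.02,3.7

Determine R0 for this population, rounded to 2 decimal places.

2.16

lx·mx by age: 0, 0.45, 0.672, 0.357, 0.306, 0.2, 0.102, 0.074
R0 = Σ lx·mx = 2.161 → 2.16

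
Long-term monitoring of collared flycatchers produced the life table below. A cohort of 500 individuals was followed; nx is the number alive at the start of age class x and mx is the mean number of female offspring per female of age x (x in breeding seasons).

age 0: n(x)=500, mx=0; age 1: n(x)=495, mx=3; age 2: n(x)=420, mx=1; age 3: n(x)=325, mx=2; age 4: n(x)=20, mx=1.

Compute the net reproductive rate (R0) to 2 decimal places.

5.15

lx = nx/n0 = nx/500: 1, 0.99, 0.84, 0.65, 0.04
lx·mx by age: 0, 2.97, 0.84, 1.3, 0.04
R0 = Σ lx·mx = 5.15 → 5.15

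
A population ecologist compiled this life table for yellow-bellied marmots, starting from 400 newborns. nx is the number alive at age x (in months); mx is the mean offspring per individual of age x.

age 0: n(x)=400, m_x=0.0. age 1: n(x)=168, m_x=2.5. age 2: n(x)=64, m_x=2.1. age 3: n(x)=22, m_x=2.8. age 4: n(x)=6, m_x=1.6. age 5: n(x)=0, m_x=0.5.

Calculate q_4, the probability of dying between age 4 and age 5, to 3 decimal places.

lx = nx/n0 = nx/400: 1, 0.42, 0.16, 0.055, 0.015, 0
q_4 = (l_4 − l_5) / l_4 = (0.015 − 0) / 0.015
     = 0.015 / 0.015 = 1 → 1.000

1.000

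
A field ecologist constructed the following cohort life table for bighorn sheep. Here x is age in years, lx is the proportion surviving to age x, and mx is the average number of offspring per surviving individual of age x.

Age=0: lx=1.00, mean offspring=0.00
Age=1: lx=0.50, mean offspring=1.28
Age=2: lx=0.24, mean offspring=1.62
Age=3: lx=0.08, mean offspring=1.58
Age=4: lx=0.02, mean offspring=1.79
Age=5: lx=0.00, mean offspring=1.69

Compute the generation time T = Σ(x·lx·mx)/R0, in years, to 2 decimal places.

lx·mx: 0, 0.64, 0.3888, 0.1264, 0.0358, 0 → R0 = 1.191
x·lx·mx: 0, 0.64, 0.7776, 0.3792, 0.1432, 0 → Σ = 1.94
T = 1.94 / 1.191 = 1.628883… → 1.63

1.63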